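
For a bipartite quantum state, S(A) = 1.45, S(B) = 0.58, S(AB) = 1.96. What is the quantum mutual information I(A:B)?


I(A:B) = S(A) + S(B) - S(AB)
= 1.45 + 0.58 - 1.96
= 0.0700

0.0700


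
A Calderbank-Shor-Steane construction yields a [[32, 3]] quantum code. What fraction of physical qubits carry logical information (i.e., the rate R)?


Code rate R = k/n
= 3/32
= 0.0938

0.0938


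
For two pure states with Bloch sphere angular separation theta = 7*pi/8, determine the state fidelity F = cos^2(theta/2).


For states separated by angle theta on Bloch sphere:
F = cos^2(theta/2)
theta = 7*pi/8 = 2.7489
theta/2 = 1.3744
cos(theta/2) = 0.1951
F = 0.0381

0.0381


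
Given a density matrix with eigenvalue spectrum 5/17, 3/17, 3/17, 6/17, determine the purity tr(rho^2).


tr(rho^2) = sum of eigenvalues squared
= (5/17)^2 + (3/17)^2 + (3/17)^2 + (6/17)^2
= (25 + 9 + 9 + 36) / 289
= 79/289
= 0.2734

0.2734


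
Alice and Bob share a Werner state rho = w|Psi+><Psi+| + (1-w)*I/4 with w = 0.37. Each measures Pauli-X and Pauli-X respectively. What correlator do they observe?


|Psi+> = (|01> + |10>)/sqrt(2)
For the pure Bell state, <X_A X_B> = +1 (Bell-state Pauli correlator).
The maximally-mixed part I/4 has tr(I/4 * P tensor P) = 0 for any traceless Pauli P.
So <X_A X_B>_rho = w * (+1) + (1 - w) * 0
= 0.37 * (+1)
= 0.3700

0.3700


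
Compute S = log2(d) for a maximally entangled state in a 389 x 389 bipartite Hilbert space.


For a maximally entangled state in d x d:
S = log2(d) = log2(389)
= 8.6036

8.6036


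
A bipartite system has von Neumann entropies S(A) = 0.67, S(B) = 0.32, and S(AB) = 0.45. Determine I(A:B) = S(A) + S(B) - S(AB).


I(A:B) = S(A) + S(B) - S(AB)
= 0.67 + 0.32 - 0.45
= 0.5400

0.5400


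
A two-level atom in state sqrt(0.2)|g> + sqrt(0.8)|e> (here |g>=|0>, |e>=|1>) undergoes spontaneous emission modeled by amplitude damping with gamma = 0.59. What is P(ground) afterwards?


For amplitude damping with parameter gamma on state sqrt(a)|0> + sqrt(b)|1>:
alpha^2 = 0.2, beta^2 = 0.8
P(|0>) = alpha^2 + gamma * beta^2
= 0.2 + 0.59 * 0.8
= 0.2 + 0.4720
= 0.6720

0.6720


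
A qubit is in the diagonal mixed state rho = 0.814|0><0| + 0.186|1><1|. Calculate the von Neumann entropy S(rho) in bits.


S = -p*log2(p) - (1-p)*log2(1-p)
p = 0.8140, 1-p = 0.1860
= -0.8140 * log2(0.8140) - 0.1860 * log2(0.1860)
= -(-0.2417) - (-0.4514)
= 0.6930

0.6930


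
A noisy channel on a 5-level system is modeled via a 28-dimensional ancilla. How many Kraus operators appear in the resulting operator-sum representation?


Tracing out the environment in an orthonormal basis {|i>_E} gives Kraus operators K_i = <i|_E U |0>_E.
Number of Kraus operators = dim(H_env) = d_env
= 28

28


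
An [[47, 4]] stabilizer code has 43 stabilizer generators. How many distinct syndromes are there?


Each stabilizer generator gives a binary (+1 or -1) measurement outcome.
With 43 independent generators:
Total syndromes = 2^43
= 8796093022208

8796093022208


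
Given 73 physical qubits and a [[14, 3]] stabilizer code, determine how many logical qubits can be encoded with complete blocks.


Each code block uses 14 physical qubits for 3 logical qubit(s).
Number of complete blocks = floor(73 / 14) = 5
Logical qubits = 5 * 3
= 15

15


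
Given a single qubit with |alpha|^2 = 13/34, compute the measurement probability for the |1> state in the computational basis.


|alpha|^2 = 13/34 = 0.3824
|beta|^2 = 1 - 13/34 = 21/34 = 0.6176
P(|1>) = |beta|^2 = 0.6176

0.6176


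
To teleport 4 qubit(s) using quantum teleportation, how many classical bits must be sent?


Quantum teleportation requires 2 classical bits per qubit teleported.
4 qubit(s) -> 2 * 4 = 8 classical bits

8


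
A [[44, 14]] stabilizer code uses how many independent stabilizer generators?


For an [[n,k]] stabilizer code:
Number of stabilizer generators = n - k
= 44 - 14
= 30

30


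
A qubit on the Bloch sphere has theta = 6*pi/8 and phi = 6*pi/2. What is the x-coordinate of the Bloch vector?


theta = 2.3562, phi = 9.4248
r_x = sin(theta)*cos(phi) = 0.7071 * -1.0000
r_x = -0.7071

-0.7071


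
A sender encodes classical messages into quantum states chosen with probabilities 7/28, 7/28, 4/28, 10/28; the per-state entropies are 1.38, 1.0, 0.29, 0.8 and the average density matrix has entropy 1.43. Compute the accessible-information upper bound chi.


chi = S(rho) - sum_i p_i * S(rho_i)
Weighted entropy = 7/28 * 1.38 + 7/28 * 1.0 + 4/28 * 0.29 + 10/28 * 0.8
= 0.9221
chi = 1.43 - 0.9221
= 0.5079

0.5079


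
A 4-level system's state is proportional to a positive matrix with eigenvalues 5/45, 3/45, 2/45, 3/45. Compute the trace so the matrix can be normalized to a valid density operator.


tr(M) = sum of eigenvalues
= 5/45 + 3/45 + 2/45 + 3/45
= 13/45
= 0.2889

0.2889


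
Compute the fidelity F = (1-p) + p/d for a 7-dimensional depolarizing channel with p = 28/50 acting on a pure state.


F = (1-p) + p/d
= (1 - 0.5600) + 0.5600/7
= 0.4400 + 0.0800
= 0.5200

0.5200


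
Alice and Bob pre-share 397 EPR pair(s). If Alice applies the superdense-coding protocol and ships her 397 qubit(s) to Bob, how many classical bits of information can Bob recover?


Superdense coding allows 2 classical bits per shared entangled pair.
397 pair(s) -> 2 * 397 = 794 classical bits

794


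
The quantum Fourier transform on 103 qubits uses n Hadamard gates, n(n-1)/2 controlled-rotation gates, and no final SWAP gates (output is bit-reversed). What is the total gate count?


Hadamard gates: 103
Controlled rotations: n*(n-1)/2 = 103*102/2 = 5253
SWAP gates: 0 (omitted)
Total = 103 + 5253
= 5356

5356


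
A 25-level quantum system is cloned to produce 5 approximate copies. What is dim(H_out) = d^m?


Output space = H^(tensor 5) where dim(H) = 25
dim = 25^5
= 625 (after 2 factors)
= 15625 (after 3 factors)
= 390625 (after 4 factors)
= 9765625 (after 5 factors)
= 9765625

9765625


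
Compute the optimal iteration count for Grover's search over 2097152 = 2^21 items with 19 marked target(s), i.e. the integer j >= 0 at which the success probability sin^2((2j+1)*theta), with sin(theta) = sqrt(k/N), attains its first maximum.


After j Grover iterations the success probability is P(j) = sin^2((2j+1)*theta), where sin(theta) = sqrt(k/N).
N = 2^21 = 2097152, k = 19
sin(theta) = sqrt(k/N) = 0.003009967775
theta = arcsin(sqrt(k/N)) = 0.00300997232 rad
P(j) reaches its first maximum when (2j+1)*theta is as close as possible to pi/2, i.e. j = round(pi/(4*theta) - 1/2).
pi/(4*theta) - 1/2 = 260.4320
(For comparison, the common estimate pi/4 * sqrt(N/k) = 260.9324; the exact maximiser is used here.)
Optimal iterations = 260

260


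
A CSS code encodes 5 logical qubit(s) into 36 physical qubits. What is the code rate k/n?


Code rate R = k/n
= 5/36
= 0.1389

0.1389


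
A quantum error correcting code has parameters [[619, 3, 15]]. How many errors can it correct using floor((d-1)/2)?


Code parameters: [[619, 3, 15]], distance d = 15.
Number of correctable errors = floor((d-1)/2)
= floor((15 - 1)/2)
= floor(14/2)
= 7

7


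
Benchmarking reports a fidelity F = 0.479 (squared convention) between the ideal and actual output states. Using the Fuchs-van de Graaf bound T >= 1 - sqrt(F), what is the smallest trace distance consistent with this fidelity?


Fuchs-van de Graaf (squared-fidelity convention): 1 - sqrt(F) <= T <= sqrt(1 - F).
Lower bound: T >= 1 - sqrt(F)
sqrt(F) = sqrt(0.479) = 0.6921
T >= 1 - 0.6921
T >= 0.3079

0.3079


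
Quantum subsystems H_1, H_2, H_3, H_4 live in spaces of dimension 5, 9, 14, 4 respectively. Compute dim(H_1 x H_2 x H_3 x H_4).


dim(H_1 x H_2 x H_3 x H_4) = 5 * 9 * 14 * 4
= 45 * 14 * 4
= 630 * 4
= 2520

2520


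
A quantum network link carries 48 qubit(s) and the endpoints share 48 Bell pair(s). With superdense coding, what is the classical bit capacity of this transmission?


Superdense coding allows 2 classical bits per shared entangled pair.
48 pair(s) -> 2 * 48 = 96 classical bits

96


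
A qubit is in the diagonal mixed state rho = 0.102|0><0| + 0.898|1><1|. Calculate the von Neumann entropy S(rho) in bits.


S = -p*log2(p) - (1-p)*log2(1-p)
p = 0.1020, 1-p = 0.8980
= -0.1020 * log2(0.1020) - 0.8980 * log2(0.8980)
= -(-0.3359) - (-0.1394)
= 0.4753

0.4753


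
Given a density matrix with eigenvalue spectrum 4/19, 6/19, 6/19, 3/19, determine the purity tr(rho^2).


tr(rho^2) = sum of eigenvalues squared
= (4/19)^2 + (6/19)^2 + (6/19)^2 + (3/19)^2
= (16 + 36 + 36 + 9) / 361
= 97/361
= 0.2687

0.2687


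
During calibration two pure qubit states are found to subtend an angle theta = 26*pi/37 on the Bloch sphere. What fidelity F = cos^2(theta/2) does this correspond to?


For states separated by angle theta on Bloch sphere:
F = cos^2(theta/2)
theta = 26*pi/37 = 2.2076
theta/2 = 1.1038
cos(theta/2) = 0.4502
F = 0.2027

0.2027


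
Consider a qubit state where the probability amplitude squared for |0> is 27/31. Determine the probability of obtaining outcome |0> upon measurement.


|alpha|^2 = 27/31 = 0.8710
|beta|^2 = 1 - 27/31 = 4/31 = 0.1290
P(|0>) = |alpha|^2 = 0.8710

0.8710


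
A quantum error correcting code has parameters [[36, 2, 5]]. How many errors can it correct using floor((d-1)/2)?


Code parameters: [[36, 2, 5]], distance d = 5.
Number of correctable errors = floor((d-1)/2)
= floor((5 - 1)/2)
= floor(4/2)
= 2

2


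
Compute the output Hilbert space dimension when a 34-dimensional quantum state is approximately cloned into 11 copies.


Output space = H^(tensor 11) where dim(H) = 34
dim = 34^11
= 1156 (after 2 factors)
= 39304 (after 3 factors)
= 1336336 (after 4 factors)
= 45435424 (after 5 factors)
= 1544804416 (after 6 factors)
= 52523350144 (after 7 factors)
= 1785793904896 (after 8 factors)
= 60716992766464 (after 9 factors)
= 2064377754059776 (after 10 factors)
= 70188843638032384 (after 11 factors)
= 70188843638032384

70188843638032384


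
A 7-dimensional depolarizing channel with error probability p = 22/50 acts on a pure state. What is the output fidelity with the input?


F = (1-p) + p/d
= (1 - 0.4400) + 0.4400/7
= 0.5600 + 0.0629
= 0.6229

0.6229


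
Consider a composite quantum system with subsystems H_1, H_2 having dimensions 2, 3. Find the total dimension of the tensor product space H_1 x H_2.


dim(H_1 x H_2) = 2 * 3
= 6

6


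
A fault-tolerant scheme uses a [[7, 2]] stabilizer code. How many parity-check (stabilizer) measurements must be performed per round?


For an [[n,k]] stabilizer code:
Number of stabilizer generators = n - k
= 7 - 2
= 5

5


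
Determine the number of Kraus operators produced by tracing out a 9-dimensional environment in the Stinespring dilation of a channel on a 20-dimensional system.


Tracing out the environment in an orthonormal basis {|i>_E} gives Kraus operators K_i = <i|_E U |0>_E.
Number of Kraus operators = dim(H_env) = d_env
= 9

9


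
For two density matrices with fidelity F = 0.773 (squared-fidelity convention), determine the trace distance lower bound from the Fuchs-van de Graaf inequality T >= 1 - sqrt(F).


Fuchs-van de Graaf (squared-fidelity convention): 1 - sqrt(F) <= T <= sqrt(1 - F).
Lower bound: T >= 1 - sqrt(F)
sqrt(F) = sqrt(0.773) = 0.8792
T >= 1 - 0.8792
T >= 0.1208

0.1208


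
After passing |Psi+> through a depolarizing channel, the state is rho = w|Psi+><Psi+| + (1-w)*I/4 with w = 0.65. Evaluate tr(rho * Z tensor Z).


|Psi+> = (|01> + |10>)/sqrt(2)
For the pure Bell state, <Z_A Z_B> = -1 (Bell-state Pauli correlator).
The maximally-mixed part I/4 has tr(I/4 * P tensor P) = 0 for any traceless Pauli P.
So <Z_A Z_B>_rho = w * (-1) + (1 - w) * 0
= 0.65 * (-1)
= -0.6500

-0.6500


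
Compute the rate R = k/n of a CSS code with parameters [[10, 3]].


Code rate R = k/n
= 3/10
= 0.3000

0.3000


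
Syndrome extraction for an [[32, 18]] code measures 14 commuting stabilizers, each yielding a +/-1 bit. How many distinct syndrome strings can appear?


Each stabilizer generator gives a binary (+1 or -1) measurement outcome.
With 14 independent generators:
Total syndromes = 2^14
= 16384

16384


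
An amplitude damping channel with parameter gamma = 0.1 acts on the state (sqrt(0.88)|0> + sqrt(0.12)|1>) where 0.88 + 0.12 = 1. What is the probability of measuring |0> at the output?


For amplitude damping with parameter gamma on state sqrt(a)|0> + sqrt(b)|1>:
alpha^2 = 0.88, beta^2 = 0.12
P(|0>) = alpha^2 + gamma * beta^2
= 0.88 + 0.1 * 0.12
= 0.88 + 0.0120
= 0.8920

0.8920


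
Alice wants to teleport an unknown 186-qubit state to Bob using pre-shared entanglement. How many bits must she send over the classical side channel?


Quantum teleportation requires 2 classical bits per qubit teleported.
186 qubit(s) -> 2 * 186 = 372 classical bits

372


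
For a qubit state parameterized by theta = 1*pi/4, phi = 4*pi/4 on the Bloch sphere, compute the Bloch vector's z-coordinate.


theta = 0.7854, phi = 3.1416
r_z = cos(theta) = 0.7071

0.7071


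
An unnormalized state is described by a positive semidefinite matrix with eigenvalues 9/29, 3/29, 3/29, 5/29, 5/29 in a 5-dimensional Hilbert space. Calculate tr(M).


tr(M) = sum of eigenvalues
= 9/29 + 3/29 + 3/29 + 5/29 + 5/29
= 25/29
= 0.8621

0.8621


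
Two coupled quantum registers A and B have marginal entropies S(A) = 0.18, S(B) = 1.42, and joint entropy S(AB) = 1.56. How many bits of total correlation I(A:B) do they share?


I(A:B) = S(A) + S(B) - S(AB)
= 0.18 + 1.42 - 1.56
= 0.0400

0.0400


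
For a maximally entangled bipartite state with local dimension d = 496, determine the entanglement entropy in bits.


For a maximally entangled state in d x d:
S = log2(d) = log2(496)
= 8.9542

8.9542


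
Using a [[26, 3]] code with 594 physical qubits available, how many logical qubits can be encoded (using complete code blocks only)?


Each code block uses 26 physical qubits for 3 logical qubit(s).
Number of complete blocks = floor(594 / 26) = 22
Logical qubits = 22 * 3
= 66

66


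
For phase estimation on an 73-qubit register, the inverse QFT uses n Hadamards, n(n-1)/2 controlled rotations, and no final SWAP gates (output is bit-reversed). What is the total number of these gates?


Hadamard gates: 73
Controlled rotations: n*(n-1)/2 = 73*72/2 = 2628
SWAP gates: 0 (omitted)
Total = 73 + 2628
= 2701

2701


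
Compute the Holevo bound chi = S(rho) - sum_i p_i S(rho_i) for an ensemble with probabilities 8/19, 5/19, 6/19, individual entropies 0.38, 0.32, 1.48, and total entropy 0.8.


chi = S(rho) - sum_i p_i * S(rho_i)
Weighted entropy = 8/19 * 0.38 + 5/19 * 0.32 + 6/19 * 1.48
= 0.7116
chi = 0.8 - 0.7116
= 0.0884

0.0884


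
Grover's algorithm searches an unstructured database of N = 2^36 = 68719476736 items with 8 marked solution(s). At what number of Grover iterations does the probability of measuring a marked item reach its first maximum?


After j Grover iterations the success probability is P(j) = sin^2((2j+1)*theta), where sin(theta) = sqrt(k/N).
N = 2^36 = 68719476736, k = 8
sin(theta) = sqrt(k/N) = 1.078959322e-05
theta = arcsin(sqrt(k/N)) = 1.078959322e-05 rad
P(j) reaches its first maximum when (2j+1)*theta is as close as possible to pi/2, i.e. j = round(pi/(4*theta) - 1/2).
pi/(4*theta) - 1/2 = 72791.6941
(For comparison, the common estimate pi/4 * sqrt(N/k) = 72792.1941; the exact maximiser is used here.)
Optimal iterations = 72792

72792


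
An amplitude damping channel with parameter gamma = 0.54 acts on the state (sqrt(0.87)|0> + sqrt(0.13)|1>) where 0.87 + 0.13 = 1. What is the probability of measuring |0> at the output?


For amplitude damping with parameter gamma on state sqrt(a)|0> + sqrt(b)|1>:
alpha^2 = 0.87, beta^2 = 0.13
P(|0>) = alpha^2 + gamma * beta^2
= 0.87 + 0.54 * 0.13
= 0.87 + 0.0702
= 0.9402

0.9402


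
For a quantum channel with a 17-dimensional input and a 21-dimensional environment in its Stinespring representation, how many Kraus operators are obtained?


Tracing out the environment in an orthonormal basis {|i>_E} gives Kraus operators K_i = <i|_E U |0>_E.
Number of Kraus operators = dim(H_env) = d_env
= 21

21


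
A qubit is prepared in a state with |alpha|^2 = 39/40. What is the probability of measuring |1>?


|alpha|^2 = 39/40 = 0.9750
|beta|^2 = 1 - 39/40 = 1/40 = 0.0250
P(|1>) = |beta|^2 = 0.0250

0.0250


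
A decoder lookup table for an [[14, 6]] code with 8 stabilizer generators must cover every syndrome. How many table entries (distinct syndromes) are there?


Each stabilizer generator gives a binary (+1 or -1) measurement outcome.
With 8 independent generators:
Total syndromes = 2^8
= 256

256


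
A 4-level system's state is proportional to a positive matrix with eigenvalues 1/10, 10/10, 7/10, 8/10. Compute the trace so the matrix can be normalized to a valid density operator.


tr(M) = sum of eigenvalues
= 1/10 + 10/10 + 7/10 + 8/10
= 26/10
= 2.6000

2.6000


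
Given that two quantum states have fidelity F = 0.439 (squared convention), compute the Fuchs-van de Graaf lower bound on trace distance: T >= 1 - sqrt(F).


Fuchs-van de Graaf (squared-fidelity convention): 1 - sqrt(F) <= T <= sqrt(1 - F).
Lower bound: T >= 1 - sqrt(F)
sqrt(F) = sqrt(0.439) = 0.6626
T >= 1 - 0.6626
T >= 0.3374

0.3374


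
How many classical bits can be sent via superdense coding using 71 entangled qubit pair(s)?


Superdense coding allows 2 classical bits per shared entangled pair.
71 pair(s) -> 2 * 71 = 142 classical bits

142


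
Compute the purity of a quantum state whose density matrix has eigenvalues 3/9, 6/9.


tr(rho^2) = sum of eigenvalues squared
= (3/9)^2 + (6/9)^2
= (9 + 36) / 81
= 45/81
= 0.5556

0.5556


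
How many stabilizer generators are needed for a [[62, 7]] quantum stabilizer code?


For an [[n,k]] stabilizer code:
Number of stabilizer generators = n - k
= 62 - 7
= 55

55


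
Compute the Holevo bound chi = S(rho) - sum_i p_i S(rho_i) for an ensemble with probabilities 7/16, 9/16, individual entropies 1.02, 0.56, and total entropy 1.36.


chi = S(rho) - sum_i p_i * S(rho_i)
Weighted entropy = 7/16 * 1.02 + 9/16 * 0.56
= 0.7613
chi = 1.36 - 0.7613
= 0.5988

0.5988


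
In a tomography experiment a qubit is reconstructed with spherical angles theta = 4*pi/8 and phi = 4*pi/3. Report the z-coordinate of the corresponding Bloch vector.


theta = 1.5708, phi = 4.1888
r_z = cos(theta) = 0.0000

0.0000


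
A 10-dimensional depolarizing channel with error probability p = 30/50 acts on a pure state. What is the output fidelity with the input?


F = (1-p) + p/d
= (1 - 0.6000) + 0.6000/10
= 0.4000 + 0.0600
= 0.4600

0.4600


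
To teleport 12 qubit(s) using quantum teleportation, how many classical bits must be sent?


Quantum teleportation requires 2 classical bits per qubit teleported.
12 qubit(s) -> 2 * 12 = 24 classical bits

24


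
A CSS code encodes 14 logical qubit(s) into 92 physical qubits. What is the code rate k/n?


Code rate R = k/n
= 14/92
= 0.1522

0.1522


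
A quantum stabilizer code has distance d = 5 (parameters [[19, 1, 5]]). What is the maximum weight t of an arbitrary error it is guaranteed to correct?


Code parameters: [[19, 1, 5]], distance d = 5.
Number of correctable errors = floor((d-1)/2)
= floor((5 - 1)/2)
= floor(4/2)
= 2

2


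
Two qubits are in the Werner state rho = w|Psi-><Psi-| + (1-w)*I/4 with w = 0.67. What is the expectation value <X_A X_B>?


|Psi-> = (|01> - |10>)/sqrt(2)
For the pure Bell state, <X_A X_B> = -1 (Bell-state Pauli correlator).
The maximally-mixed part I/4 has tr(I/4 * P tensor P) = 0 for any traceless Pauli P.
So <X_A X_B>_rho = w * (-1) + (1 - w) * 0
= 0.67 * (-1)
= -0.6700

-0.6700


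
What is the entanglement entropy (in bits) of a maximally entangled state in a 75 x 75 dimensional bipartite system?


For a maximally entangled state in d x d:
S = log2(d) = log2(75)
= 6.2288

6.2288


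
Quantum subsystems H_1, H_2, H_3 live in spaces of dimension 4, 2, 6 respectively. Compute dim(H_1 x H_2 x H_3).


dim(H_1 x H_2 x H_3) = 4 * 2 * 6
= 8 * 6
= 48

48


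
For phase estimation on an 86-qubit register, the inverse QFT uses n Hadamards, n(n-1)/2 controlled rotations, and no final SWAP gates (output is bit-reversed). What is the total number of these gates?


Hadamard gates: 86
Controlled rotations: n*(n-1)/2 = 86*85/2 = 3655
SWAP gates: 0 (omitted)
Total = 86 + 3655
= 3741

3741


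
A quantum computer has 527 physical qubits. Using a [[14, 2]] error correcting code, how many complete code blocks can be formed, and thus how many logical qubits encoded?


Each code block uses 14 physical qubits for 2 logical qubit(s).
Number of complete blocks = floor(527 / 14) = 37
Logical qubits = 37 * 2
= 74

74


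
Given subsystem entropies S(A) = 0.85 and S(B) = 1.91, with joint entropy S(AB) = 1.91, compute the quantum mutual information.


I(A:B) = S(A) + S(B) - S(AB)
= 0.85 + 1.91 - 1.91
= 0.8500

0.8500


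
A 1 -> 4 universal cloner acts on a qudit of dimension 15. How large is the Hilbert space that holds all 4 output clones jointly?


Output space = H^(tensor 4) where dim(H) = 15
dim = 15^4
= 225 (after 2 factors)
= 3375 (after 3 factors)
= 50625 (after 4 factors)
= 50625

50625


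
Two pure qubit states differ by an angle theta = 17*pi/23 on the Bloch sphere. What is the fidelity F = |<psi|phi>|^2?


For states separated by angle theta on Bloch sphere:
F = cos^2(theta/2)
theta = 17*pi/23 = 2.3220
theta/2 = 1.1610
cos(theta/2) = 0.3984
F = 0.1587

0.1587


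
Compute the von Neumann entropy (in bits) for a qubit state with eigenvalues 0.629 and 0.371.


S = -p*log2(p) - (1-p)*log2(1-p)
p = 0.6290, 1-p = 0.3710
= -0.6290 * log2(0.6290) - 0.3710 * log2(0.3710)
= -(-0.4207) - (-0.5307)
= 0.9514

0.9514


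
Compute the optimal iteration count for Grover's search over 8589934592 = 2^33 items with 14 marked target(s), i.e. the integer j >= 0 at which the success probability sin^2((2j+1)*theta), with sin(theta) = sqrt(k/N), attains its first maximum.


After j Grover iterations the success probability is P(j) = sin^2((2j+1)*theta), where sin(theta) = sqrt(k/N).
N = 2^33 = 8589934592, k = 14
sin(theta) = sqrt(k/N) = 4.037096117e-05
theta = arcsin(sqrt(k/N)) = 4.037096118e-05 rad
P(j) reaches its first maximum when (2j+1)*theta is as close as possible to pi/2, i.e. j = round(pi/(4*theta) - 1/2).
pi/(4*theta) - 1/2 = 19454.0322
(For comparison, the common estimate pi/4 * sqrt(N/k) = 19454.5322; the exact maximiser is used here.)
Optimal iterations = 19454

19454


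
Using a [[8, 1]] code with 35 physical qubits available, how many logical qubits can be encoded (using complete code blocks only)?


Each code block uses 8 physical qubits for 1 logical qubit(s).
Number of complete blocks = floor(35 / 8) = 4
Logical qubits = 4 * 1
= 4

4


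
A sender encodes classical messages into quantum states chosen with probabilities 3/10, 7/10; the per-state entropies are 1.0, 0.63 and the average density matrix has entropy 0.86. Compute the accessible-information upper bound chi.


chi = S(rho) - sum_i p_i * S(rho_i)
Weighted entropy = 3/10 * 1.0 + 7/10 * 0.63
= 0.7410
chi = 0.86 - 0.7410
= 0.1190

0.1190


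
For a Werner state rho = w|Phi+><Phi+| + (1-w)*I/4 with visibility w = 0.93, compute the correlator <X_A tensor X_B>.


|Phi+> = (|00> + |11>)/sqrt(2)
For the pure Bell state, <X_A X_B> = +1 (Bell-state Pauli correlator).
The maximally-mixed part I/4 has tr(I/4 * P tensor P) = 0 for any traceless Pauli P.
So <X_A X_B>_rho = w * (+1) + (1 - w) * 0
= 0.93 * (+1)
= 0.9300

0.9300


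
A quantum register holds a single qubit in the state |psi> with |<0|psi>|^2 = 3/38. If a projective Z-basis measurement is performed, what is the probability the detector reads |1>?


|alpha|^2 = 3/38 = 0.0789
|beta|^2 = 1 - 3/38 = 35/38 = 0.9211
P(|1>) = |beta|^2 = 0.9211

0.9211


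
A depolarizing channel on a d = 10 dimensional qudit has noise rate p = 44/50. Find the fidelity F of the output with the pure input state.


F = (1-p) + p/d
= (1 - 0.8800) + 0.8800/10
= 0.1200 + 0.0880
= 0.2080

0.2080


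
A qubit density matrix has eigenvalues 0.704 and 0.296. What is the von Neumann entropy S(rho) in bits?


S = -p*log2(p) - (1-p)*log2(1-p)
p = 0.7040, 1-p = 0.2960
= -0.7040 * log2(0.7040) - 0.2960 * log2(0.2960)
= -(-0.3565) - (-0.5199)
= 0.8763

0.8763


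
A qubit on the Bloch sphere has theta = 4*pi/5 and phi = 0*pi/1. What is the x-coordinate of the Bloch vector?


theta = 2.5133, phi = 0.0000
r_x = sin(theta)*cos(phi) = 0.5878 * 1.0000
r_x = 0.5878

0.5878


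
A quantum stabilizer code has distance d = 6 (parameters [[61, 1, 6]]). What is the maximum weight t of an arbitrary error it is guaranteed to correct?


Code parameters: [[61, 1, 6]], distance d = 6.
Number of correctable errors = floor((d-1)/2)
= floor((6 - 1)/2)
= floor(5/2)
= 2

2


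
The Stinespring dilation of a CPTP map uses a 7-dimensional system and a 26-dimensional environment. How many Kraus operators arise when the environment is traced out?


Tracing out the environment in an orthonormal basis {|i>_E} gives Kraus operators K_i = <i|_E U |0>_E.
Number of Kraus operators = dim(H_env) = d_env
= 26

26


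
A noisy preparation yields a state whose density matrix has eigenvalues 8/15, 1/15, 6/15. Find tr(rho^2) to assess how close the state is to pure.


tr(rho^2) = sum of eigenvalues squared
= (8/15)^2 + (1/15)^2 + (6/15)^2
= (64 + 1 + 36) / 225
= 101/225
= 0.4489

0.4489


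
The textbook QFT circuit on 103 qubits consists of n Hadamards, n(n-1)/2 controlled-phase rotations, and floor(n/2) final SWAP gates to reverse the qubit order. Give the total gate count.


Hadamard gates: 103
Controlled rotations: n*(n-1)/2 = 103*102/2 = 5253
SWAP gates: floor(n/2) = floor(103/2) = 51
Total = 103 + 5253 + 51
= 5407

5407


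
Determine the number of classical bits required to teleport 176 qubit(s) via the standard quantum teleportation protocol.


Quantum teleportation requires 2 classical bits per qubit teleported.
176 qubit(s) -> 2 * 176 = 352 classical bits

352


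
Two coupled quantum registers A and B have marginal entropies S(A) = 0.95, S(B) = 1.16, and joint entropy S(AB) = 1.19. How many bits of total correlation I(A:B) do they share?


I(A:B) = S(A) + S(B) - S(AB)
= 0.95 + 1.16 - 1.19
= 0.9200

0.9200


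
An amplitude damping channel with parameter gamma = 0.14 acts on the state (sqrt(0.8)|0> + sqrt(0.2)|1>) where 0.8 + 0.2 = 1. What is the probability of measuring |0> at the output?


For amplitude damping with parameter gamma on state sqrt(a)|0> + sqrt(b)|1>:
alpha^2 = 0.8, beta^2 = 0.2
P(|0>) = alpha^2 + gamma * beta^2
= 0.8 + 0.14 * 0.2
= 0.8 + 0.0280
= 0.8280

0.8280


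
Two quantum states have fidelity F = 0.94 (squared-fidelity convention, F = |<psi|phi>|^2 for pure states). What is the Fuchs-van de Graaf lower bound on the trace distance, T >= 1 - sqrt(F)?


Fuchs-van de Graaf (squared-fidelity convention): 1 - sqrt(F) <= T <= sqrt(1 - F).
Lower bound: T >= 1 - sqrt(F)
sqrt(F) = sqrt(0.94) = 0.9695
T >= 1 - 0.9695
T >= 0.0305

0.0305


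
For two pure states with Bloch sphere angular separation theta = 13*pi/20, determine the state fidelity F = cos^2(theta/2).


For states separated by angle theta on Bloch sphere:
F = cos^2(theta/2)
theta = 13*pi/20 = 2.0420
theta/2 = 1.0210
cos(theta/2) = 0.5225
F = 0.2730

0.2730


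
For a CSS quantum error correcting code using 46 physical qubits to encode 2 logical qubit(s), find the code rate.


Code rate R = k/n
= 2/46
= 0.0435

0.0435


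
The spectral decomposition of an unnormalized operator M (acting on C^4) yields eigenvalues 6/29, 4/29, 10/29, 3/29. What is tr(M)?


tr(M) = sum of eigenvalues
= 6/29 + 4/29 + 10/29 + 3/29
= 23/29
= 0.7931

0.7931


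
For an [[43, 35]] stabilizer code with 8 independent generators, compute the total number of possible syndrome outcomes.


Each stabilizer generator gives a binary (+1 or -1) measurement outcome.
With 8 independent generators:
Total syndromes = 2^8
= 256

256


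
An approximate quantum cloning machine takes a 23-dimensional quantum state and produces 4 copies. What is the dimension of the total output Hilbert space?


Output space = H^(tensor 4) where dim(H) = 23
dim = 23^4
= 529 (after 2 factors)
= 12167 (after 3 factors)
= 279841 (after 4 factors)
= 279841

279841


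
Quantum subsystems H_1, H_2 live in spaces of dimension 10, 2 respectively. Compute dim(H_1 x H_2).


dim(H_1 x H_2) = 10 * 2
= 20

20


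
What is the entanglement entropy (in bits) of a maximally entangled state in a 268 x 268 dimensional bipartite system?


For a maximally entangled state in d x d:
S = log2(d) = log2(268)
= 8.0661

8.0661


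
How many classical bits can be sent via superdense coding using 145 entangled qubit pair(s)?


Superdense coding allows 2 classical bits per shared entangled pair.
145 pair(s) -> 2 * 145 = 290 classical bits

290


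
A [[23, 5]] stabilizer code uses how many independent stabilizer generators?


For an [[n,k]] stabilizer code:
Number of stabilizer generators = n - k
= 23 - 5
= 18

18


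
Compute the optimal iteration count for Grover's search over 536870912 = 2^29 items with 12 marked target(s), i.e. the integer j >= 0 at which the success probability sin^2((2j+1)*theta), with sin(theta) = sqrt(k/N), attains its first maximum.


After j Grover iterations the success probability is P(j) = sin^2((2j+1)*theta), where sin(theta) = sqrt(k/N).
N = 2^29 = 536870912, k = 12
sin(theta) = sqrt(k/N) = 0.0001495049892
theta = arcsin(sqrt(k/N)) = 0.0001495049897 rad
P(j) reaches its first maximum when (2j+1)*theta is as close as possible to pi/2, i.e. j = round(pi/(4*theta) - 1/2).
pi/(4*theta) - 1/2 = 5252.8241
(For comparison, the common estimate pi/4 * sqrt(N/k) = 5253.3241; the exact maximiser is used here.)
Optimal iterations = 5253

5253


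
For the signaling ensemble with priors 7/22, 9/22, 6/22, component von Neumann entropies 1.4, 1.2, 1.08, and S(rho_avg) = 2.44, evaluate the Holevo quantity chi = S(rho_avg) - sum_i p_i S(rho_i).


chi = S(rho) - sum_i p_i * S(rho_i)
Weighted entropy = 7/22 * 1.4 + 9/22 * 1.2 + 6/22 * 1.08
= 1.2309
chi = 2.44 - 1.2309
= 1.2091

1.2091


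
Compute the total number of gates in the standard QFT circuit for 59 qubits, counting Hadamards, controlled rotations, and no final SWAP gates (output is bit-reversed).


Hadamard gates: 59
Controlled rotations: n*(n-1)/2 = 59*58/2 = 1711
SWAP gates: 0 (omitted)
Total = 59 + 1711
= 1770

1770


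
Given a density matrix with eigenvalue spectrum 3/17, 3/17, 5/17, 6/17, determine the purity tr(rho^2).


tr(rho^2) = sum of eigenvalues squared
= (3/17)^2 + (3/17)^2 + (5/17)^2 + (6/17)^2
= (9 + 9 + 25 + 36) / 289
= 79/289
= 0.2734

0.2734


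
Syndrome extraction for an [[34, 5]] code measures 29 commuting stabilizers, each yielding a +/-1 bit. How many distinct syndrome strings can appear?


Each stabilizer generator gives a binary (+1 or -1) measurement outcome.
With 29 independent generators:
Total syndromes = 2^29
= 536870912

536870912


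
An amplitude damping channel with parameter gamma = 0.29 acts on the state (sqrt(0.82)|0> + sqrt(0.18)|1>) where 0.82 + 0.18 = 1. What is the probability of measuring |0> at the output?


For amplitude damping with parameter gamma on state sqrt(a)|0> + sqrt(b)|1>:
alpha^2 = 0.82, beta^2 = 0.18
P(|0>) = alpha^2 + gamma * beta^2
= 0.82 + 0.29 * 0.18
= 0.82 + 0.0522
= 0.8722

0.8722


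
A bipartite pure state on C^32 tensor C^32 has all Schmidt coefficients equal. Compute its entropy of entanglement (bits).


For a maximally entangled state in d x d:
S = log2(d) = log2(32)
= 5.0000

5.0000


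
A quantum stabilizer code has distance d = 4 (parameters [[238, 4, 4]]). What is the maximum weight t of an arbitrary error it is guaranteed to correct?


Code parameters: [[238, 4, 4]], distance d = 4.
Number of correctable errors = floor((d-1)/2)
= floor((4 - 1)/2)
= floor(3/2)
= 1

1


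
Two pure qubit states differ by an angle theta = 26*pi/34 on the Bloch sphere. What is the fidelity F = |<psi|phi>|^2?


For states separated by angle theta on Bloch sphere:
F = cos^2(theta/2)
theta = 26*pi/34 = 2.4024
theta/2 = 1.2012
cos(theta/2) = 0.3612
F = 0.1305

0.1305


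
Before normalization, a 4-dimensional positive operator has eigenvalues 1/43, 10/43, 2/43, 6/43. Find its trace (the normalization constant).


tr(M) = sum of eigenvalues
= 1/43 + 10/43 + 2/43 + 6/43
= 19/43
= 0.4419

0.4419


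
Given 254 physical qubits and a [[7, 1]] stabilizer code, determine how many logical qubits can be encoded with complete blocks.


Each code block uses 7 physical qubits for 1 logical qubit(s).
Number of complete blocks = floor(254 / 7) = 36
Logical qubits = 36 * 1
= 36

36


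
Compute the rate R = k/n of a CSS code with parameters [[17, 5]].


Code rate R = k/n
= 5/17
= 0.2941

0.2941


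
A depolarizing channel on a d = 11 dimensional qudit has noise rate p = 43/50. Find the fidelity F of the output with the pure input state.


F = (1-p) + p/d
= (1 - 0.8600) + 0.8600/11
= 0.1400 + 0.0782
= 0.2182

0.2182


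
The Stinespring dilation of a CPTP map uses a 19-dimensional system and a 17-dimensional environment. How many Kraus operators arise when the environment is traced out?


Tracing out the environment in an orthonormal basis {|i>_E} gives Kraus operators K_i = <i|_E U |0>_E.
Number of Kraus operators = dim(H_env) = d_env
= 17

17


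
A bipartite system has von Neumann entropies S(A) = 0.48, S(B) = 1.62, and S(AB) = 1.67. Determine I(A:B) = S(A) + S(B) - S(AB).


I(A:B) = S(A) + S(B) - S(AB)
= 0.48 + 1.62 - 1.67
= 0.4300

0.4300


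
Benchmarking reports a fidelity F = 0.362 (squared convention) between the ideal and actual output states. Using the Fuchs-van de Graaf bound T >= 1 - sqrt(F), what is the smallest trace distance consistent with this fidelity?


Fuchs-van de Graaf (squared-fidelity convention): 1 - sqrt(F) <= T <= sqrt(1 - F).
Lower bound: T >= 1 - sqrt(F)
sqrt(F) = sqrt(0.362) = 0.6017
T >= 1 - 0.6017
T >= 0.3983

0.3983


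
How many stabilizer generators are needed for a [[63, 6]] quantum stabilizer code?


For an [[n,k]] stabilizer code:
Number of stabilizer generators = n - k
= 63 - 6
= 57

57


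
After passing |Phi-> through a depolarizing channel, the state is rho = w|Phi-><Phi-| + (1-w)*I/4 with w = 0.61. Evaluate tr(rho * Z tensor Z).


|Phi-> = (|00> - |11>)/sqrt(2)
For the pure Bell state, <Z_A Z_B> = +1 (Bell-state Pauli correlator).
The maximally-mixed part I/4 has tr(I/4 * P tensor P) = 0 for any traceless Pauli P.
So <Z_A Z_B>_rho = w * (+1) + (1 - w) * 0
= 0.61 * (+1)
= 0.6100

0.6100


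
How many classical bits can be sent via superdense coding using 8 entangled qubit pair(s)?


Superdense coding allows 2 classical bits per shared entangled pair.
8 pair(s) -> 2 * 8 = 16 classical bits

16


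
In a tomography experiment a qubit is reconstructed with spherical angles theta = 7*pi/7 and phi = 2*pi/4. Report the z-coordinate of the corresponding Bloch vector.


theta = 3.1416, phi = 1.5708
r_z = cos(theta) = -1.0000

-1.0000


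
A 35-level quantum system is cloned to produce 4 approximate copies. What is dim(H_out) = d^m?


Output space = H^(tensor 4) where dim(H) = 35
dim = 35^4
= 1225 (after 2 factors)
= 42875 (after 3 factors)
= 1500625 (after 4 factors)
= 1500625

1500625


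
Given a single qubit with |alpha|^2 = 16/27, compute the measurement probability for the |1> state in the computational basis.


|alpha|^2 = 16/27 = 0.5926
|beta|^2 = 1 - 16/27 = 11/27 = 0.4074
P(|1>) = |beta|^2 = 0.4074

0.4074


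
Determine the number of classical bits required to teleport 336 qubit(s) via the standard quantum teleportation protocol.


Quantum teleportation requires 2 classical bits per qubit teleported.
336 qubit(s) -> 2 * 336 = 672 classical bits

672


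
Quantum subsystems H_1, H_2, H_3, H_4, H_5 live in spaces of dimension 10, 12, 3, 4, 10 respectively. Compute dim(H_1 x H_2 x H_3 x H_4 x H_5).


dim(H_1 x H_2 x H_3 x H_4 x H_5) = 10 * 12 * 3 * 4 * 10
= 120 * 3 * 4 * 10
= 360 * 4 * 10
= 1440 * 10
= 14400

14400


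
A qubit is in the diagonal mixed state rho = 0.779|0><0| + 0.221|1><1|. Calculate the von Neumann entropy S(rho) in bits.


S = -p*log2(p) - (1-p)*log2(1-p)
p = 0.7790, 1-p = 0.2210
= -0.7790 * log2(0.7790) - 0.2210 * log2(0.2210)
= -(-0.2807) - (-0.4813)
= 0.7620

0.7620


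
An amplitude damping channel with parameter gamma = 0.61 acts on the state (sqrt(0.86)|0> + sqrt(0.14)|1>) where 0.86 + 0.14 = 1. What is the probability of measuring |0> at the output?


For amplitude damping with parameter gamma on state sqrt(a)|0> + sqrt(b)|1>:
alpha^2 = 0.86, beta^2 = 0.14
P(|0>) = alpha^2 + gamma * beta^2
= 0.86 + 0.61 * 0.14
= 0.86 + 0.0854
= 0.9454

0.9454


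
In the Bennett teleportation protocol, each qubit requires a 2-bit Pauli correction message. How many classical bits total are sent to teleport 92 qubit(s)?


Quantum teleportation requires 2 classical bits per qubit teleported.
92 qubit(s) -> 2 * 92 = 184 classical bits

184


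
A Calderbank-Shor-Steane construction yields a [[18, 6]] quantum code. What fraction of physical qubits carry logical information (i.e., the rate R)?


Code rate R = k/n
= 6/18
= 0.3333

0.3333


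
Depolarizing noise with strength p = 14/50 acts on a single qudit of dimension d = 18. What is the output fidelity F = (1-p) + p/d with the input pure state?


F = (1-p) + p/d
= (1 - 0.2800) + 0.2800/18
= 0.7200 + 0.0156
= 0.7356

0.7356


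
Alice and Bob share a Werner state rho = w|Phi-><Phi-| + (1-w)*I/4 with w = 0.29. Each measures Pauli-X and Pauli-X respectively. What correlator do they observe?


|Phi-> = (|00> - |11>)/sqrt(2)
For the pure Bell state, <X_A X_B> = -1 (Bell-state Pauli correlator).
The maximally-mixed part I/4 has tr(I/4 * P tensor P) = 0 for any traceless Pauli P.
So <X_A X_B>_rho = w * (-1) + (1 - w) * 0
= 0.29 * (-1)
= -0.2900

-0.2900


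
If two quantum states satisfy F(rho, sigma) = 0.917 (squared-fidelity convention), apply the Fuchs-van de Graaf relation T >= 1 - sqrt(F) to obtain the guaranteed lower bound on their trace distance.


Fuchs-van de Graaf (squared-fidelity convention): 1 - sqrt(F) <= T <= sqrt(1 - F).
Lower bound: T >= 1 - sqrt(F)
sqrt(F) = sqrt(0.917) = 0.9576
T >= 1 - 0.9576
T >= 0.0424

0.0424


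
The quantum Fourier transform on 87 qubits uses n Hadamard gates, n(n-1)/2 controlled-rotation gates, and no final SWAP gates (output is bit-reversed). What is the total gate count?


Hadamard gates: 87
Controlled rotations: n*(n-1)/2 = 87*86/2 = 3741
SWAP gates: 0 (omitted)
Total = 87 + 3741
= 3828

3828


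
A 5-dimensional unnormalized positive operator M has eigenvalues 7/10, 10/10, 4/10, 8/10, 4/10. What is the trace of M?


tr(M) = sum of eigenvalues
= 7/10 + 10/10 + 4/10 + 8/10 + 4/10
= 33/10
= 3.3000

3.3000


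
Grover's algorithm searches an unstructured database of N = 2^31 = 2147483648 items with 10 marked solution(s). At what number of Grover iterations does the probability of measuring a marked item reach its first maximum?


After j Grover iterations the success probability is P(j) = sin^2((2j+1)*theta), where sin(theta) = sqrt(k/N).
N = 2^31 = 2147483648, k = 10
sin(theta) = sqrt(k/N) = 6.82393792e-05
theta = arcsin(sqrt(k/N)) = 6.823937925e-05 rad
P(j) reaches its first maximum when (2j+1)*theta is as close as possible to pi/2, i.e. j = round(pi/(4*theta) - 1/2).
pi/(4*theta) - 1/2 = 11508.9564
(For comparison, the common estimate pi/4 * sqrt(N/k) = 11509.4565; the exact maximiser is used here.)
Optimal iterations = 11509

11509
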